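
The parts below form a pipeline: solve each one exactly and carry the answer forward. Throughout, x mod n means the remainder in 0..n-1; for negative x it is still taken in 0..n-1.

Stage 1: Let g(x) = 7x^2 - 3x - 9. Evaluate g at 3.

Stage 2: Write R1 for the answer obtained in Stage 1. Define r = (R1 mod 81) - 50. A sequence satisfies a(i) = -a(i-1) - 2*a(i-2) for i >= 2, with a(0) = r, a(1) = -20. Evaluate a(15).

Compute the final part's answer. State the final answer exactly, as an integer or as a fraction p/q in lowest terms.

Stage 1: 7*(3)^2 - 3*(3)^1 - 9 = (63) + (-9) + (-9) = 45; answer 45
Stage 2: R1 = 45; r = -5; a(2) = -1*(-20) - 2*(-5) = 30; iterating: a(2)=30, a(3)=10, a(4)=-70, a(5)=50, a(6)=90, a(7)=-190, a(8)=10, a(9)=370, a(10)=-390, a(11)=-350, a(12)=1130, a(13)=-430, a(14)=-1830, a(15)=2690; answer 2690

2690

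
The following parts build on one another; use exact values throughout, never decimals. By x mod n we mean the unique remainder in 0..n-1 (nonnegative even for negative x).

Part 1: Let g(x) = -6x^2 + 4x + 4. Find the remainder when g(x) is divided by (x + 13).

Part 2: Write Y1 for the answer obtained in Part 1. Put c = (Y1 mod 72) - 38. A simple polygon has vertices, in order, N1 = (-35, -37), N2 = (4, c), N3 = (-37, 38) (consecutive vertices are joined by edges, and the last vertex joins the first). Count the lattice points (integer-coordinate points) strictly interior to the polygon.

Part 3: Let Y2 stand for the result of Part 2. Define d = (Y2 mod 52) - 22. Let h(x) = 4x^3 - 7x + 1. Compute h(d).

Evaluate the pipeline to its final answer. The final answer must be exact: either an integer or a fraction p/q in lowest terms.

-2

Part 1: remainder = value at the root: -6*(-13)^2 + 4*(-13)^1 + 4 = (-1014) + (-52) + (4) = -1062; answer -1062
Part 2: Y1 = -1062; c = -20; cross terms: (-35*-20 - 4*-37)=848, (4*38 - -37*-20)=-588, (-37*-37 - -35*38)=2699; twice the area = |2959| = 2959; area = 2959/2; boundary points = 1 + 1 + 1 = 3; strictly interior points = area - boundary/2 + 1 = 1479; answer 1479
Part 3: Y2 = 1479; d = 1; 4*(1)^3 - 7*(1)^1 + 1 = (4) + (-7) + (1) = -2; answer -2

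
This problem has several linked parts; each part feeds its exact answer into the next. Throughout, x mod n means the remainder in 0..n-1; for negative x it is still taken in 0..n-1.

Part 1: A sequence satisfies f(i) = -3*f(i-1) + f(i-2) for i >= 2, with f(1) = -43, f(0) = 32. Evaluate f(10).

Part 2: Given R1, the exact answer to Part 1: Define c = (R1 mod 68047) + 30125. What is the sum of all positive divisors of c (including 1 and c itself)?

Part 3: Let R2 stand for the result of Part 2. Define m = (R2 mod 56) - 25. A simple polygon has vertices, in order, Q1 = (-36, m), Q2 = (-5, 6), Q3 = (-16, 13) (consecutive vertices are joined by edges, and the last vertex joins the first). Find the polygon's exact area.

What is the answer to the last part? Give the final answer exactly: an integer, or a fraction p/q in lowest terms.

235

Part 1: f(2) = -3*(-43) + 1*(32) = 161; iterating: f(2)=161, f(3)=-526, f(4)=1739, f(5)=-5743, f(6)=18968, f(7)=-62647, f(8)=206909, f(9)=-683374, f(10)=2257031; answer 2257031
Part 2: R1 = 2257031; c = 41605; 41605 = 5 * 53 * 157; sigma = (1 + 5) * (1 + 53) * (1 + 157) = 6 * 54 * 158 = 51192; answer 51192
Part 3: R2 = 51192; m = -17; cross terms: (-36*6 - -5*-17)=-301, (-5*13 - -16*6)=31, (-16*-17 - -36*13)=740; twice the area = |470| = 470; area = 235; answer 235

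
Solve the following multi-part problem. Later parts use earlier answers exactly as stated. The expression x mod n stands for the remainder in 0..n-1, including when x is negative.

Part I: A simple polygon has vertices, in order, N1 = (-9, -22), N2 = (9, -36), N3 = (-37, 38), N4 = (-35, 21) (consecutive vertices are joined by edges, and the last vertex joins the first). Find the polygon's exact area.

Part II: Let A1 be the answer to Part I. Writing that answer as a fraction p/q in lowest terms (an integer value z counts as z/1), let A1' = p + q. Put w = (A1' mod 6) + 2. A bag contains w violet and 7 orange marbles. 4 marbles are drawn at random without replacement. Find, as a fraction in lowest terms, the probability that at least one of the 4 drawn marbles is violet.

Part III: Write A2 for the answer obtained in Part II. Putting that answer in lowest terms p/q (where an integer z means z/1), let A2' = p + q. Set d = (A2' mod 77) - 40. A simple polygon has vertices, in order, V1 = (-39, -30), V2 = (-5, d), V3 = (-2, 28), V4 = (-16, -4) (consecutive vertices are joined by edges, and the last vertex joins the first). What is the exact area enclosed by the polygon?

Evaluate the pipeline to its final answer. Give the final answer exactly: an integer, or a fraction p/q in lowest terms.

1563/2

Part I: cross terms: (-9*-36 - 9*-22)=522, (9*38 - -37*-36)=-990, (-37*21 - -35*38)=553, (-35*-22 - -9*21)=959; twice the area = |1044| = 1044; area = 522; answer 522
Part II: A1 = 522; threaded value p + q = 523; w = 3; total draws C(10,4) = 210; complement C(7,4) = 35; favorable 210 - 35 = 175; P = 5/6; answer 5/6
Part III: A2 = 5/6; threaded value p + q = 11; d = -29; cross terms: (-39*-29 - -5*-30)=981, (-5*28 - -2*-29)=-198, (-2*-4 - -16*28)=456, (-16*-30 - -39*-4)=324; twice the area = |1563| = 1563; area = 1563/2; answer 1563/2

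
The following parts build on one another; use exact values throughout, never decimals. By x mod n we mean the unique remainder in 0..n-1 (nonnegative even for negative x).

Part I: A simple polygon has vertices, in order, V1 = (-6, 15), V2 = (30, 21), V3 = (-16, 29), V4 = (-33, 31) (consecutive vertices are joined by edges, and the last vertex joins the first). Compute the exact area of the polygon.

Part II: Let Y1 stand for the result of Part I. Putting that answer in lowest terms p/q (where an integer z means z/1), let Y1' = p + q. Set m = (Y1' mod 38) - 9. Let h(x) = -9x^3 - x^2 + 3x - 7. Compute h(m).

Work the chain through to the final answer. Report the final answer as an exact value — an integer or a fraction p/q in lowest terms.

-250

Part I: cross terms: (-6*21 - 30*15)=-576, (30*29 - -16*21)=1206, (-16*31 - -33*29)=461, (-33*15 - -6*31)=-309; twice the area = |782| = 782; area = 391; answer 391
Part II: Y1 = 391; threaded value p + q = 392; m = 3; -9*(3)^3 - 1*(3)^2 + 3*(3)^1 - 7 = (-243) + (-9) + (9) + (-7) = -250; answer -250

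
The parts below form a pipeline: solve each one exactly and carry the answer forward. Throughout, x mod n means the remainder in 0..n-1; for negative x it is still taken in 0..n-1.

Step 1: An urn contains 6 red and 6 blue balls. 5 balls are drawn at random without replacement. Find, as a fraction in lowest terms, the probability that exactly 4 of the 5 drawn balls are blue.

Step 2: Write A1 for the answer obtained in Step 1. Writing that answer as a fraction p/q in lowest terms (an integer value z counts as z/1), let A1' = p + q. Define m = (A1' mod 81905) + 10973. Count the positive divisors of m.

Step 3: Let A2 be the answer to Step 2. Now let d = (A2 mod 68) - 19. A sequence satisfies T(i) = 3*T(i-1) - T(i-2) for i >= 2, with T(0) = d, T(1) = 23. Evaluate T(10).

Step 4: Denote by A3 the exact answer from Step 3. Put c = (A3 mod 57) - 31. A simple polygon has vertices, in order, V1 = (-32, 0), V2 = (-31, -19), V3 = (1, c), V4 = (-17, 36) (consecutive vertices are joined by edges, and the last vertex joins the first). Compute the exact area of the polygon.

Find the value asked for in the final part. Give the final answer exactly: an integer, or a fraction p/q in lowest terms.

1661/2

Step 1: total draws C(12,5) = 792; favorable C(6,4)*C(6,1) = 90; P = 5/44; answer 5/44
Step 2: A1 = 5/44; threaded value p + q = 49; m = 11022; 11022 = 2 * 3 * 11 * 167; number of divisors = (1+1) * (1+1) * (1+1) * (1+1) = 16; answer 16
Step 3: A2 = 16; d = -3; T(2) = 3*(23) - 1*(-3) = 72; iterating: T(2)=72, T(3)=193, T(4)=507, T(5)=1328, T(6)=3477, T(7)=9103, T(8)=23832, T(9)=62393, T(10)=163347; answer 163347
Step 4: A3 = 163347; c = 11; cross terms: (-32*-19 - -31*0)=608, (-31*11 - 1*-19)=-322, (1*36 - -17*11)=223, (-17*0 - -32*36)=1152; twice the area = |1661| = 1661; area = 1661/2; answer 1661/2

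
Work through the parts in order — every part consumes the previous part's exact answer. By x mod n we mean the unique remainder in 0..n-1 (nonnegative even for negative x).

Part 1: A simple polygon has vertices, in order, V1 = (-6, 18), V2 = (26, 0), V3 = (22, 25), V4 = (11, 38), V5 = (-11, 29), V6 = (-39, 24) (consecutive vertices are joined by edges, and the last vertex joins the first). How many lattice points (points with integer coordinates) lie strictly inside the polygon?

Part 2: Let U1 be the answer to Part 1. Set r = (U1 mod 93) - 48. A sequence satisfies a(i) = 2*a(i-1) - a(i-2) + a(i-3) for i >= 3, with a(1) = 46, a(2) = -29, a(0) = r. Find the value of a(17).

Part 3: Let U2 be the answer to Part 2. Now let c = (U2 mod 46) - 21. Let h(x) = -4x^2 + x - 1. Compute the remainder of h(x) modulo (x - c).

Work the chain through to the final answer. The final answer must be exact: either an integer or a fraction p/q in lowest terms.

Part 1: cross terms: (-6*0 - 26*18)=-468, (26*25 - 22*0)=650, (22*38 - 11*25)=561, (11*29 - -11*38)=737, (-11*24 - -39*29)=867, (-39*18 - -6*24)=-558; twice the area = |1789| = 1789; area = 1789/2; boundary points = 2 + 1 + 1 + 1 + 1 + 3 = 9; strictly interior points = area - boundary/2 + 1 = 891; answer 891
Part 2: U1 = 891; r = 6; a(3) = 2*(-29) - 1*(46) + 1*(6) = -98; iterating: a(3)=-98, a(4)=-121, a(5)=-173, a(6)=-323, a(7)=-594, a(8)=-1038, a(9)=-1805, a(10)=-3166, a(11)=-5565, a(12)=-9769, a(13)=-17139, a(14)=-30074, a(15)=-52778, a(16)=-92621, a(17)=-162538; answer -162538
Part 3: U2 = -162538; c = 5; remainder = value at the root: -4*(5)^2 + 1*(5)^1 - 1 = (-100) + (5) + (-1) = -96; answer -96

-96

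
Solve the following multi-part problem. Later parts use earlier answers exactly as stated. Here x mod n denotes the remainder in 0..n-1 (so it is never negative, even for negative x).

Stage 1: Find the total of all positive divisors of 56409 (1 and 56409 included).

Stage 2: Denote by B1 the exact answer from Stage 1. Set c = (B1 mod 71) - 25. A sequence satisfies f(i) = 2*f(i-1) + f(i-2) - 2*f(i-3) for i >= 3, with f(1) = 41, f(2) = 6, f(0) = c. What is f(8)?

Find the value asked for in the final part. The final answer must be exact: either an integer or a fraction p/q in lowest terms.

Stage 1: 56409 = 3 * 18803; sigma = (1 + 3) * (1 + 18803) = 4 * 18804 = 75216; answer 75216
Stage 2: B1 = 75216; c = 2; f(3) = 2*(6) + 1*(41) - 2*(2) = 49; iterating: f(3)=49, f(4)=22, f(5)=81, f(6)=86, f(7)=209, f(8)=342; answer 342

342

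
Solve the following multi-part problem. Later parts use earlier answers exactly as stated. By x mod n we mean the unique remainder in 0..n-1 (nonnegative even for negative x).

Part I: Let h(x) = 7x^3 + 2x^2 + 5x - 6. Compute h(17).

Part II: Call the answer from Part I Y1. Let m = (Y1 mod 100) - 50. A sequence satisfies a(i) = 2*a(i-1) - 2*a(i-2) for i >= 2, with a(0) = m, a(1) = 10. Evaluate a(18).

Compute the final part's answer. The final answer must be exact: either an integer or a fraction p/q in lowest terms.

6144

Part I: 7*(17)^3 + 2*(17)^2 + 5*(17)^1 - 6 = (34391) + (578) + (85) + (-6) = 35048; answer 35048
Part II: Y1 = 35048; m = -2; a(2) = 2*(10) - 2*(-2) = 24; iterating: a(2)=24, a(3)=28, a(4)=8, a(5)=-40, a(6)=-96, a(7)=-112, a(8)=-32, a(9)=160, a(10)=384, a(11)=448, a(12)=128, a(13)=-640, a(14)=-1536, a(15)=-1792, a(16)=-512, a(17)=2560, a(18)=6144; answer 6144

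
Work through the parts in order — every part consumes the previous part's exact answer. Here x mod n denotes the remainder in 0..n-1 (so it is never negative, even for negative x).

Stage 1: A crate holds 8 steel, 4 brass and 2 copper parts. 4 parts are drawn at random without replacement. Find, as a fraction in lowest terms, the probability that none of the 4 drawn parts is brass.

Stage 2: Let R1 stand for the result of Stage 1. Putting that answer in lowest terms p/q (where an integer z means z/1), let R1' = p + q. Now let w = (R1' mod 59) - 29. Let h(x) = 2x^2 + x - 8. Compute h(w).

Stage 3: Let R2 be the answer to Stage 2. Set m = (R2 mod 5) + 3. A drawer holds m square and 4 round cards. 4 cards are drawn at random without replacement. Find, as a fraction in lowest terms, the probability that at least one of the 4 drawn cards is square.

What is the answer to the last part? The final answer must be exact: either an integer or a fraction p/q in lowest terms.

Stage 1: total draws C(14,4) = 1001; favorable C(10,4) = 210; P = 30/143; answer 30/143
Stage 2: R1 = 30/143; threaded value p + q = 173; w = 26; 2*(26)^2 + 1*(26)^1 - 8 = (1352) + (26) + (-8) = 1370; answer 1370
Stage 3: R2 = 1370; m = 3; total draws C(7,4) = 35; complement C(4,4) = 1; favorable 35 - 1 = 34; P = 34/35; answer 34/35

34/35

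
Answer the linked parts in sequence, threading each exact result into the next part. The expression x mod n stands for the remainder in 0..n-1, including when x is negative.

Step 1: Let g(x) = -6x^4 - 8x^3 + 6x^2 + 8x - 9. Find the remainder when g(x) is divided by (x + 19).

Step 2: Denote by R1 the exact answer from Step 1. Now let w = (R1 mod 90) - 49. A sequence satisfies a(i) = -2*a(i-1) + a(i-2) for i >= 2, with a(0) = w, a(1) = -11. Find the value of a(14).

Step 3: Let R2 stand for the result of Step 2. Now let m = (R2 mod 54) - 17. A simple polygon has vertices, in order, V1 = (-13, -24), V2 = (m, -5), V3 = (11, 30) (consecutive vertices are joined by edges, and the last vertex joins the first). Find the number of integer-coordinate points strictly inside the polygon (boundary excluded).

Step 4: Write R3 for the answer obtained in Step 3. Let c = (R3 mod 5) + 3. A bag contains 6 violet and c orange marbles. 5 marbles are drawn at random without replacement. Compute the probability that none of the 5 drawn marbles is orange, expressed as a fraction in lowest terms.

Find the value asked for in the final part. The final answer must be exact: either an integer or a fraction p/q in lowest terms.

Step 1: remainder = value at the root: -6*(-19)^4 - 8*(-19)^3 + 6*(-19)^2 + 8*(-19)^1 - 9 = (-781926) + (54872) + (2166) + (-152) + (-9) = -725049; answer -725049
Step 2: R1 = -725049; w = 32; a(2) = -2*(-11) + 1*(32) = 54; iterating: a(2)=54, a(3)=-119, a(4)=292, a(5)=-703, a(6)=1698, a(7)=-4099, a(8)=9896, a(9)=-23891, a(10)=57678, a(11)=-139247, a(12)=336172, a(13)=-811591, a(14)=1959354; answer 1959354
Step 3: R2 = 1959354; m = 1; cross terms: (-13*-5 - 1*-24)=89, (1*30 - 11*-5)=85, (11*-24 - -13*30)=126; twice the area = |300| = 300; area = 150; boundary points = 1 + 5 + 6 = 12; strictly interior points = area - boundary/2 + 1 = 145; answer 145
Step 4: R3 = 145; c = 3; total draws C(9,5) = 126; favorable C(6,5) = 6; P = 1/21; answer 1/21

1/21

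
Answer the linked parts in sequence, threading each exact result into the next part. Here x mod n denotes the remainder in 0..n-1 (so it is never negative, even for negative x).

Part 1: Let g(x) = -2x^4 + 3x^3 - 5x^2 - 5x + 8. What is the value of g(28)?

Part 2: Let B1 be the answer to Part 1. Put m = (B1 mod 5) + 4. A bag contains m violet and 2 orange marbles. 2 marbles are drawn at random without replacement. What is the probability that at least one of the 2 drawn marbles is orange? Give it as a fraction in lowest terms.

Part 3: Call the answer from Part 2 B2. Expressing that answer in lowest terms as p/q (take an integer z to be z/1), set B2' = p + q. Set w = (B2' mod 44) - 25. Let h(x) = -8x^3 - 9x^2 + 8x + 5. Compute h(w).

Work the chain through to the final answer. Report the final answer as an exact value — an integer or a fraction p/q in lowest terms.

Part 1: -2*(28)^4 + 3*(28)^3 - 5*(28)^2 - 5*(28)^1 + 8 = (-1229312) + (65856) + (-3920) + (-140) + (8) = -1167508; answer -1167508
Part 2: B1 = -1167508; m = 6; total draws C(8,2) = 28; complement C(6,2) = 15; favorable 28 - 15 = 13; P = 13/28; answer 13/28
Part 3: B2 = 13/28; threaded value p + q = 41; w = 16; -8*(16)^3 - 9*(16)^2 + 8*(16)^1 + 5 = (-32768) + (-2304) + (128) + (5) = -34939; answer -34939

-34939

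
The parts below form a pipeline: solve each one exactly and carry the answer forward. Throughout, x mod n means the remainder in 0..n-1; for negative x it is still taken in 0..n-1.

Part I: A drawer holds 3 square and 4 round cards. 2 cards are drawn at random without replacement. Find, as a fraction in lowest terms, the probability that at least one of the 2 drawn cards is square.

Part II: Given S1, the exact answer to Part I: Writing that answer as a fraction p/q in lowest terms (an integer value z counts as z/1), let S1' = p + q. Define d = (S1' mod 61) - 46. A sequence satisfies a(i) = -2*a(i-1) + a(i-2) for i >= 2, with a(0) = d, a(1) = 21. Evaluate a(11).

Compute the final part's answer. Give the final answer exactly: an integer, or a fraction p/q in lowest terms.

Part I: total draws C(7,2) = 21; complement C(4,2) = 6; favorable 21 - 6 = 15; P = 5/7; answer 5/7
Part II: S1 = 5/7; threaded value p + q = 12; d = -34; a(2) = -2*(21) + 1*(-34) = -76; iterating: a(2)=-76, a(3)=173, a(4)=-422, a(5)=1017, a(6)=-2456, a(7)=5929, a(8)=-14314, a(9)=34557, a(10)=-83428, a(11)=201413; answer 201413

201413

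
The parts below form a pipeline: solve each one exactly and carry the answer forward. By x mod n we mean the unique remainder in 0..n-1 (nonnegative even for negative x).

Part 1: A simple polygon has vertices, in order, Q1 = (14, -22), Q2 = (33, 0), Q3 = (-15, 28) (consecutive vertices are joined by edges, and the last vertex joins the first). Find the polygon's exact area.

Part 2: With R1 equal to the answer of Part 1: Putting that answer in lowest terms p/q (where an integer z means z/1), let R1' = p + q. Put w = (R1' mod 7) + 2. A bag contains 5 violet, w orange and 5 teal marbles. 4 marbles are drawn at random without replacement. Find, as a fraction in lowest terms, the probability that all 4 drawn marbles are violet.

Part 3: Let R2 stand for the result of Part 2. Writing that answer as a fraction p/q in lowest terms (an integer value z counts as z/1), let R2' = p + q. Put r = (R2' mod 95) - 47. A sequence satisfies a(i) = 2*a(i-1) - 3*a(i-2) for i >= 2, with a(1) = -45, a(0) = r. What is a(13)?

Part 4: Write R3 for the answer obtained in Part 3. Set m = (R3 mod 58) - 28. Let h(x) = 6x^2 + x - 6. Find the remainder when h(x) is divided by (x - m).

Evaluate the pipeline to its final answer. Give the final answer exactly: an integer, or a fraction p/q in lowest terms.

2179

Part 1: cross terms: (14*0 - 33*-22)=726, (33*28 - -15*0)=924, (-15*-22 - 14*28)=-62; twice the area = |1588| = 1588; area = 794; answer 794
Part 2: R1 = 794; threaded value p + q = 795; w = 6; total draws C(16,4) = 1820; favorable C(5,4) = 5; P = 1/364; answer 1/364
Part 3: R2 = 1/364; threaded value p + q = 365; r = 33; a(2) = 2*(-45) - 3*(33) = -189; iterating: a(2)=-189, a(3)=-243, a(4)=81, a(5)=891, a(6)=1539, a(7)=405, a(8)=-3807, a(9)=-8829, a(10)=-6237, a(11)=14013, a(12)=46737, a(13)=51435; answer 51435
Part 4: R3 = 51435; m = 19; remainder = value at the root: 6*(19)^2 + 1*(19)^1 - 6 = (2166) + (19) + (-6) = 2179; answer 2179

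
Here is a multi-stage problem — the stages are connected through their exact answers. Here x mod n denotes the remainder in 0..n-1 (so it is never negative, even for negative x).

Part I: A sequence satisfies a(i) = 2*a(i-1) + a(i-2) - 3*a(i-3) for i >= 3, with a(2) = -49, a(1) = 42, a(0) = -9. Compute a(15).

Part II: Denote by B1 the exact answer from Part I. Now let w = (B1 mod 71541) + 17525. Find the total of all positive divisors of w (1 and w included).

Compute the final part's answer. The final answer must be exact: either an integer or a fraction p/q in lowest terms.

186620

Part I: a(3) = 2*(-49) + 1*(42) - 3*(-9) = -29; iterating: a(3)=-29, a(4)=-233, a(5)=-348, a(6)=-842, a(7)=-1333, a(8)=-2464, a(9)=-3735, a(10)=-5935, a(11)=-8213, a(12)=-11156, a(13)=-12720, a(14)=-11957, a(15)=-3166; answer -3166
Part II: B1 = -3166; w = 85900; 85900 = 2^2 * 5^2 * 859; sigma = (1 + 2 + 4) * (1 + 5 + 25) * (1 + 859) = 7 * 31 * 860 = 186620; answer 186620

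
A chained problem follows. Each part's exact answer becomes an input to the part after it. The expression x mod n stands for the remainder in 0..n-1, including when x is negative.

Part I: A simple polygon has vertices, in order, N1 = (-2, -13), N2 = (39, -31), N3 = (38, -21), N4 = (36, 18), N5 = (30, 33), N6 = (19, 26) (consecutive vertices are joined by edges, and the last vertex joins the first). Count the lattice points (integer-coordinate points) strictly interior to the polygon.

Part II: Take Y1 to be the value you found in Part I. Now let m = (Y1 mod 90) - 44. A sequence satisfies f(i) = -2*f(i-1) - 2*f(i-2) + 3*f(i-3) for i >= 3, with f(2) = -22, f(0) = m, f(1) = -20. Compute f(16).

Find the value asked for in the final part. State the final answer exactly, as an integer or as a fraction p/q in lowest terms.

Part I: cross terms: (-2*-31 - 39*-13)=569, (39*-21 - 38*-31)=359, (38*18 - 36*-21)=1440, (36*33 - 30*18)=648, (30*26 - 19*33)=153, (19*-13 - -2*26)=-195; twice the area = |2974| = 2974; area = 1487; boundary points = 1 + 1 + 1 + 3 + 1 + 3 = 10; strictly interior points = area - boundary/2 + 1 = 1483; answer 1483
Part II: Y1 = 1483; m = -1; f(3) = -2*(-22) - 2*(-20) + 3*(-1) = 81; iterating: f(3)=81, f(4)=-178, f(5)=128, f(6)=343, f(7)=-1476, f(8)=2650, f(9)=-1319, f(10)=-7090, f(11)=24768, f(12)=-39313, f(13)=7820, f(14)=137290, f(15)=-408159, f(16)=565198; answer 565198

565198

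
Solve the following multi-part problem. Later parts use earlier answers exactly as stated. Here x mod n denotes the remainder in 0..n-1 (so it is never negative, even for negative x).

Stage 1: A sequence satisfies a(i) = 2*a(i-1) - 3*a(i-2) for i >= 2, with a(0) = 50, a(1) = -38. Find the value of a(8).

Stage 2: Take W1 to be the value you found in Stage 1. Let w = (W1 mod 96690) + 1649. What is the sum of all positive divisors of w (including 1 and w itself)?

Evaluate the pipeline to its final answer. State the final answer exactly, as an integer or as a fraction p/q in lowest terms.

Stage 1: a(2) = 2*(-38) - 3*(50) = -226; iterating: a(2)=-226, a(3)=-338, a(4)=2, a(5)=1018, a(6)=2030, a(7)=1006, a(8)=-4078; answer -4078
Stage 2: W1 = -4078; w = 94261; 94261 is prime, so its only divisors are 1 and 94261; sigma = 1 + 94261 = 94262; answer 94262

94262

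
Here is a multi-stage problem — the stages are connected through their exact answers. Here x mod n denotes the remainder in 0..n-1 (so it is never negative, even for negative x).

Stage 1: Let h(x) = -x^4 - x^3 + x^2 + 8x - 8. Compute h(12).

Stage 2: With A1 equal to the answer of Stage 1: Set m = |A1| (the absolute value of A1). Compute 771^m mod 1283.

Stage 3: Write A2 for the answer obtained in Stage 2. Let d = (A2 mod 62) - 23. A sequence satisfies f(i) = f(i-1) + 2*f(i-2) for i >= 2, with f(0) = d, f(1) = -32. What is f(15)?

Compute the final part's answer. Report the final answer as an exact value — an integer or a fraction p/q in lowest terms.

-251238

Stage 1: -1*(12)^4 - 1*(12)^3 + 1*(12)^2 + 8*(12)^1 - 8 = (-20736) + (-1728) + (144) + (96) + (-8) = -22232; answer -22232
Stage 2: A1 = -22232; m = 22232; squarings mod 1283: 771^1=771, 771^2=412, 771^4=388, 771^8=433, 771^16=171, 771^32=1015, 771^64=1259, 771^128=576, 771^256=762, 771^512=728, 771^1024=105, 771^2048=761, 771^4096=488, 771^8192=789, 771^16384=266; 771^22232 = 771^8 * 771^16 * 771^64 * 771^128 * 771^512 * 771^1024 * 771^4096 * 771^16384 = 1210 (mod 1283); answer 1210
Stage 3: A2 = 1210; d = 9; f(2) = 1*(-32) + 2*(9) = -14; iterating: f(2)=-14, f(3)=-78, f(4)=-106, f(5)=-262, f(6)=-474, f(7)=-998, f(8)=-1946, f(9)=-3942, f(10)=-7834, f(11)=-15718, f(12)=-31386, f(13)=-62822, f(14)=-125594, f(15)=-251238; answer -251238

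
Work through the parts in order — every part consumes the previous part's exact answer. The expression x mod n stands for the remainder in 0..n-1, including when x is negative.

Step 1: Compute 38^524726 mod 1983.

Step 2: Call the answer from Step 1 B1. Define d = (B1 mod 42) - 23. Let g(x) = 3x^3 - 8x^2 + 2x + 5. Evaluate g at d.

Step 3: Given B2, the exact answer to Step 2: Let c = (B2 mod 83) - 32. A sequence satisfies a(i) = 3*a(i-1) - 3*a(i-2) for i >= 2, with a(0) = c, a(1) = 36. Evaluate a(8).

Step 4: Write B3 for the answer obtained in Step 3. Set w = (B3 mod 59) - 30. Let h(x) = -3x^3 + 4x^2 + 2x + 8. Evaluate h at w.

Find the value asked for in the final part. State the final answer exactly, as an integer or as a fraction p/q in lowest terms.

Step 1: squarings mod 1983: 38^1=38, 38^2=1444, 38^4=1003, 38^8=628, 38^16=1750, 38^32=748, 38^64=298, 38^128=1552, 38^256=1342, 38^512=400, 38^1024=1360, 38^2048=1444, 38^4096=1003, 38^8192=628, 38^16384=1750, 38^32768=748, 38^65536=298, 38^131072=1552, 38^262144=1342, 38^524288=400; 38^524726 = 38^2 * 38^4 * 38^16 * 38^32 * 38^128 * 38^256 * 38^524288 = 760 (mod 1983); answer 760
Step 2: B1 = 760; d = -19; 3*(-19)^3 - 8*(-19)^2 + 2*(-19)^1 + 5 = (-20577) + (-2888) + (-38) + (5) = -23498; answer -23498
Step 3: B2 = -23498; c = 42; a(2) = 3*(36) - 3*(42) = -18; iterating: a(2)=-18, a(3)=-162, a(4)=-432, a(5)=-810, a(6)=-1134, a(7)=-972, a(8)=486; answer 486
Step 4: B3 = 486; w = -16; -3*(-16)^3 + 4*(-16)^2 + 2*(-16)^1 + 8 = (12288) + (1024) + (-32) + (8) = 13288; answer 13288

13288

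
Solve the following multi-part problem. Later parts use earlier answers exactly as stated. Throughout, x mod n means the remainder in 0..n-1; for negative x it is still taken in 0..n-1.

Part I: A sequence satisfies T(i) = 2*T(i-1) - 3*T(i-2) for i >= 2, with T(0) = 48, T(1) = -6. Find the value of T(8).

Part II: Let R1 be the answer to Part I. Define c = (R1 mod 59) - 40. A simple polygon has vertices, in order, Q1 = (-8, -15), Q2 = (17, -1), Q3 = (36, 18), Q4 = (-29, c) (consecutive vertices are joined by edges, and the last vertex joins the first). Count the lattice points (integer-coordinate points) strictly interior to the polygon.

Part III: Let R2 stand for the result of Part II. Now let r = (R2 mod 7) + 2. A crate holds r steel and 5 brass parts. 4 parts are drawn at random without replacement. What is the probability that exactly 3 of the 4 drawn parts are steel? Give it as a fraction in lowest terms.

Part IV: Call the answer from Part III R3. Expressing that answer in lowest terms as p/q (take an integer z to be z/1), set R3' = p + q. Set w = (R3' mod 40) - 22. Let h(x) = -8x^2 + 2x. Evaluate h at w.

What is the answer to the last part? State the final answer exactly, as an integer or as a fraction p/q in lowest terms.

-406

Part I: T(2) = 2*(-6) - 3*(48) = -156; iterating: T(2)=-156, T(3)=-294, T(4)=-120, T(5)=642, T(6)=1644, T(7)=1362, T(8)=-2208; answer -2208
Part II: R1 = -2208; c = -6; cross terms: (-8*-1 - 17*-15)=263, (17*18 - 36*-1)=342, (36*-6 - -29*18)=306, (-29*-15 - -8*-6)=387; twice the area = |1298| = 1298; area = 649; boundary points = 1 + 19 + 1 + 3 = 24; strictly interior points = area - boundary/2 + 1 = 638; answer 638
Part III: R2 = 638; r = 3; total draws C(8,4) = 70; favorable C(3,3)*C(5,1) = 5; P = 1/14; answer 1/14
Part IV: R3 = 1/14; threaded value p + q = 15; w = -7; -8*(-7)^2 + 2*(-7)^1 = (-392) + (-14) = -406; answer -406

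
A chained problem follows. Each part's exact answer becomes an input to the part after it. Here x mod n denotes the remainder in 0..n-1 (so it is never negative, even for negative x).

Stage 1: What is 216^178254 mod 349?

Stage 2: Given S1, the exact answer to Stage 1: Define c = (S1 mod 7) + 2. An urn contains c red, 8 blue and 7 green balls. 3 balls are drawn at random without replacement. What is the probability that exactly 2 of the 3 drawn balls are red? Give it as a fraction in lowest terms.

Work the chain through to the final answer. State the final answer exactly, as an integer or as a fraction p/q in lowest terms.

Stage 1: squarings mod 349: 216^1=216, 216^2=239, 216^4=234, 216^8=312, 216^16=322, 216^32=31, 216^64=263, 216^128=67, 216^256=301, 216^512=210, 216^1024=126, 216^2048=171, 216^4096=274, 216^8192=41, 216^16384=285, 216^32768=257, 216^65536=88, 216^131072=66; 216^178254 = 216^2 * 216^4 * 216^8 * 216^64 * 216^2048 * 216^4096 * 216^8192 * 216^32768 * 216^131072 = 36 (mod 349); answer 36
Stage 2: S1 = 36; c = 3; total draws C(18,3) = 816; favorable C(3,2)*C(15,1) = 45; P = 15/272; answer 15/272

15/272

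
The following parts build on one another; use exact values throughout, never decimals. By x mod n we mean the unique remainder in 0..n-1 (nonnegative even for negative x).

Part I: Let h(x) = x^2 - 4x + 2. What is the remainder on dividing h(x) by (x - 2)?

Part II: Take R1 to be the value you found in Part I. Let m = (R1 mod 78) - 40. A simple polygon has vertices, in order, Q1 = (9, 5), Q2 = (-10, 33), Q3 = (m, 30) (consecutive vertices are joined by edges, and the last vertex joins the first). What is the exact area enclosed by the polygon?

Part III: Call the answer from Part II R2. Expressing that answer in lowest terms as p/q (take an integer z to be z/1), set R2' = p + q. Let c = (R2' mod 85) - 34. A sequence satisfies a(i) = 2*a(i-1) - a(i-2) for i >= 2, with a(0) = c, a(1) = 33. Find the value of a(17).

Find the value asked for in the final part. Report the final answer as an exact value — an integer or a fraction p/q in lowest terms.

Part I: remainder = value at the root: 1*(2)^2 - 4*(2)^1 + 2 = (4) + (-8) + (2) = -2; answer -2
Part II: R1 = -2; m = 36; cross terms: (9*33 - -10*5)=347, (-10*30 - 36*33)=-1488, (36*5 - 9*30)=-90; twice the area = |-1231| = 1231; area = 1231/2; answer 1231/2
Part III: R2 = 1231/2; threaded value p + q = 1233; c = 9; a(2) = 2*(33) - 1*(9) = 57; iterating: a(2)=57, a(3)=81, a(4)=105, a(5)=129, a(6)=153, a(7)=177, a(8)=201, a(9)=225, a(10)=249, a(11)=273, a(12)=297, a(13)=321, a(14)=345, a(15)=369, a(16)=393, a(17)=417; answer 417

417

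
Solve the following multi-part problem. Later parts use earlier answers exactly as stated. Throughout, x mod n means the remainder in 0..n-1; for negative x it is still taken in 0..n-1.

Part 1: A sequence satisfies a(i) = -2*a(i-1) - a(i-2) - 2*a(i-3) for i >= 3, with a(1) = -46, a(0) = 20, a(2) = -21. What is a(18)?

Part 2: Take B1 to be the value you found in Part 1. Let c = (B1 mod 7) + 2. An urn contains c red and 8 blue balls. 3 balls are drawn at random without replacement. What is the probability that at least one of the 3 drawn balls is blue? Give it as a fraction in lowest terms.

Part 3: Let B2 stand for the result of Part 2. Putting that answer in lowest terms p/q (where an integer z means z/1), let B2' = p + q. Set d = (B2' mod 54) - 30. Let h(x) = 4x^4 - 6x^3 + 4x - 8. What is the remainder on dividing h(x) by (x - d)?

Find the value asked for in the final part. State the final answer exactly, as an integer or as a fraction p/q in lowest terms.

Part 1: a(3) = -2*(-21) - 1*(-46) - 2*(20) = 48; iterating: a(3)=48, a(4)=17, a(5)=-40, a(6)=-33, a(7)=72, a(8)=-31, a(9)=56, a(10)=-225, a(11)=456, a(12)=-799, a(13)=1592, a(14)=-3297, a(15)=6600, a(16)=-13087, a(17)=26168, a(18)=-52449; answer -52449
Part 2: B1 = -52449; c = 4; total draws C(12,3) = 220; complement C(4,3) = 4; favorable 220 - 4 = 216; P = 54/55; answer 54/55
Part 3: B2 = 54/55; threaded value p + q = 109; d = -29; remainder = value at the root: 4*(-29)^4 - 6*(-29)^3 + 4*(-29)^1 - 8 = (2829124) + (146334) + (-116) + (-8) = 2975334; answer 2975334

2975334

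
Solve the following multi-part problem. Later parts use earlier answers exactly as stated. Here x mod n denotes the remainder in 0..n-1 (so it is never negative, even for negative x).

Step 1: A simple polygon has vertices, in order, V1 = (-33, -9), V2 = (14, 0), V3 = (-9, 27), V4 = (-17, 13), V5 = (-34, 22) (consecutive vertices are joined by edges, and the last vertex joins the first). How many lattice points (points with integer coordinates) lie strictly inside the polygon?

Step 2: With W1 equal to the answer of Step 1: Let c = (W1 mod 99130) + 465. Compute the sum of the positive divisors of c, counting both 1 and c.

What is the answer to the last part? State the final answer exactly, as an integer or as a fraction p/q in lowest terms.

2520

Step 1: cross terms: (-33*0 - 14*-9)=126, (14*27 - -9*0)=378, (-9*13 - -17*27)=342, (-17*22 - -34*13)=68, (-34*-9 - -33*22)=1032; twice the area = |1946| = 1946; area = 973; boundary points = 1 + 1 + 2 + 1 + 1 = 6; strictly interior points = area - boundary/2 + 1 = 971; answer 971
Step 2: W1 = 971; c = 1436; 1436 = 2^2 * 359; sigma = (1 + 2 + 4) * (1 + 359) = 7 * 360 = 2520; answer 2520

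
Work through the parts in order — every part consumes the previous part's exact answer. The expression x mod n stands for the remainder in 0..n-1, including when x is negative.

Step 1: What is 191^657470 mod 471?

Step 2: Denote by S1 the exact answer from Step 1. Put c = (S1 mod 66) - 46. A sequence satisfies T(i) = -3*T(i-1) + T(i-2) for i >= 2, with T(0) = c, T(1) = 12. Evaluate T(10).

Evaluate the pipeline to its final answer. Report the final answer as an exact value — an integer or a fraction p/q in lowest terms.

-980964

Step 1: squarings mod 471: 191^1=191, 191^2=214, 191^4=109, 191^8=106, 191^16=403, 191^32=385, 191^64=331, 191^128=289, 191^256=154, 191^512=166, 191^1024=238, 191^2048=124, 191^4096=304, 191^8192=100, 191^16384=109, 191^32768=106, 191^65536=403, 191^131072=385, 191^262144=331, 191^524288=289; 191^657470 = 191^2 * 191^4 * 191^8 * 191^16 * 191^32 * 191^2048 * 191^131072 * 191^524288 = 208 (mod 471); answer 208
Step 2: S1 = 208; c = -36; T(2) = -3*(12) + 1*(-36) = -72; iterating: T(2)=-72, T(3)=228, T(4)=-756, T(5)=2496, T(6)=-8244, T(7)=27228, T(8)=-89928, T(9)=297012, T(10)=-980964; answer -980964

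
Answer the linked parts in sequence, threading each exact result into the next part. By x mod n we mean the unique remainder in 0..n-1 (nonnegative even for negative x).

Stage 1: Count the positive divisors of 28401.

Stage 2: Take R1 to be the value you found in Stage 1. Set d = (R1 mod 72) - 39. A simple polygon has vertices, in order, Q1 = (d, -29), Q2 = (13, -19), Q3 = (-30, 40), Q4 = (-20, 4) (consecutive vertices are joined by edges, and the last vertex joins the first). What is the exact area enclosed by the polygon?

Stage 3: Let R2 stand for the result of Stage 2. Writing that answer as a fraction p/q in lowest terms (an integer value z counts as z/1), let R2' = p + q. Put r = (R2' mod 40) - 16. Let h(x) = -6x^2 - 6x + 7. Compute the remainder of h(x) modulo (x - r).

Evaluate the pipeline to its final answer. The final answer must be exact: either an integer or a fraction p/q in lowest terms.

Stage 1: 28401 = 3 * 9467; number of divisors = (1+1) * (1+1) = 4; answer 4
Stage 2: R1 = 4; d = -35; cross terms: (-35*-19 - 13*-29)=1042, (13*40 - -30*-19)=-50, (-30*4 - -20*40)=680, (-20*-29 - -35*4)=720; twice the area = |2392| = 2392; area = 1196; answer 1196
Stage 3: R2 = 1196; threaded value p + q = 1197; r = 21; remainder = value at the root: -6*(21)^2 - 6*(21)^1 + 7 = (-2646) + (-126) + (7) = -2765; answer -2765

-2765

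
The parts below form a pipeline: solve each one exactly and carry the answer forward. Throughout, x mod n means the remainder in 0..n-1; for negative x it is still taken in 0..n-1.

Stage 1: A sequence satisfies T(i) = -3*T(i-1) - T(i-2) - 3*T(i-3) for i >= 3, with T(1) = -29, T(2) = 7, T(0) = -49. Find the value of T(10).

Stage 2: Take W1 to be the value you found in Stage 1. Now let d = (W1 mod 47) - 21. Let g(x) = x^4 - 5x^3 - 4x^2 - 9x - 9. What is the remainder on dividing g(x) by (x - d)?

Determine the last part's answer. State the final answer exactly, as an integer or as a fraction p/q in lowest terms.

14681

Stage 1: T(3) = -3*(7) - 1*(-29) - 3*(-49) = 155; iterating: T(3)=155, T(4)=-385, T(5)=979, T(6)=-3017, T(7)=9227, T(8)=-27601, T(9)=82627, T(10)=-247961; answer -247961
Stage 2: W1 = -247961; d = -10; remainder = value at the root: 1*(-10)^4 - 5*(-10)^3 - 4*(-10)^2 - 9*(-10)^1 - 9 = (10000) + (5000) + (-400) + (90) + (-9) = 14681; answer 14681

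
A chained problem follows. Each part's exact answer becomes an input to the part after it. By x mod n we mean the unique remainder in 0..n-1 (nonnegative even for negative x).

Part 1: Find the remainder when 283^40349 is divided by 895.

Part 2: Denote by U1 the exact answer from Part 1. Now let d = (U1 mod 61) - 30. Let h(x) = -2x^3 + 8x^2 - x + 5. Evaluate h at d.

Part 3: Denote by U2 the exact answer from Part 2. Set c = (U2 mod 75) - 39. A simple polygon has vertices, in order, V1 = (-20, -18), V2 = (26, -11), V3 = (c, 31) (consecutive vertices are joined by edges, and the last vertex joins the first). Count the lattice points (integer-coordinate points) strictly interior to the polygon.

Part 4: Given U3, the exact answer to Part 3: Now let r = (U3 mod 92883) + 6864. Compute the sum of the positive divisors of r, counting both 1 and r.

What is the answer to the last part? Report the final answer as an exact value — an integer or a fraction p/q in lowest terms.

Part 1: squarings mod 895: 283^1=283, 283^2=434, 283^4=406, 283^8=156, 283^16=171, 283^32=601, 283^64=516, 283^128=441, 283^256=266, 283^512=51, 283^1024=811, 283^2048=791, 283^4096=76, 283^8192=406, 283^16384=156, 283^32768=171; 283^40349 = 283^1 * 283^4 * 283^8 * 283^16 * 283^128 * 283^256 * 283^1024 * 283^2048 * 283^4096 * 283^32768 = 473 (mod 895); answer 473
Part 2: U1 = 473; d = 16; -2*(16)^3 + 8*(16)^2 - 1*(16)^1 + 5 = (-8192) + (2048) + (-16) + (5) = -6155; answer -6155
Part 3: U2 = -6155; c = 31; cross terms: (-20*-11 - 26*-18)=688, (26*31 - 31*-11)=1147, (31*-18 - -20*31)=62; twice the area = |1897| = 1897; area = 1897/2; boundary points = 1 + 1 + 1 = 3; strictly interior points = area - boundary/2 + 1 = 948; answer 948
Part 4: U3 = 948; r = 7812; 7812 = 2^2 * 3^2 * 7 * 31; sigma = (1 + 2 + 4) * (1 + 3 + 9) * (1 + 7) * (1 + 31) = 7 * 13 * 8 * 32 = 23296; answer 23296

23296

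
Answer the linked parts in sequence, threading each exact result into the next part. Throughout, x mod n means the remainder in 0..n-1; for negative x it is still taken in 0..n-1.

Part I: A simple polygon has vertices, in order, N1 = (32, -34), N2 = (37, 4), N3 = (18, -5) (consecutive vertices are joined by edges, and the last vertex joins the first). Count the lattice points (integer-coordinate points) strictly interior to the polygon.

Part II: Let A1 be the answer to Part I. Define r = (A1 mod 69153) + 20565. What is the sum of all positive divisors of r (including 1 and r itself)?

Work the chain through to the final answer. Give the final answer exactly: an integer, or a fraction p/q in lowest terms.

20904

Part I: cross terms: (32*4 - 37*-34)=1386, (37*-5 - 18*4)=-257, (18*-34 - 32*-5)=-452; twice the area = |677| = 677; area = 677/2; boundary points = 1 + 1 + 1 = 3; strictly interior points = area - boundary/2 + 1 = 338; answer 338
Part II: A1 = 338; r = 20903; 20903 is prime, so its only divisors are 1 and 20903; sigma = 1 + 20903 = 20904; answer 20904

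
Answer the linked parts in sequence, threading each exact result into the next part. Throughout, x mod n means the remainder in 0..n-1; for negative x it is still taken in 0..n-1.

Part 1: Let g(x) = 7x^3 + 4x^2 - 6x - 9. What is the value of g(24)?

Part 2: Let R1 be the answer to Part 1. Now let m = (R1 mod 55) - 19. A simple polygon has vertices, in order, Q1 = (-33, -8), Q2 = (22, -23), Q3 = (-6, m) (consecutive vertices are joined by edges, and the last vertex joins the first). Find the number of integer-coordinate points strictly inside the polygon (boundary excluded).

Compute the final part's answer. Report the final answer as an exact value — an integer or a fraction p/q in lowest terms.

691

Part 1: 7*(24)^3 + 4*(24)^2 - 6*(24)^1 - 9 = (96768) + (2304) + (-144) + (-9) = 98919; answer 98919
Part 2: R1 = 98919; m = 10; cross terms: (-33*-23 - 22*-8)=935, (22*10 - -6*-23)=82, (-6*-8 - -33*10)=378; twice the area = |1395| = 1395; area = 1395/2; boundary points = 5 + 1 + 9 = 15; strictly interior points = area - boundary/2 + 1 = 691; answer 691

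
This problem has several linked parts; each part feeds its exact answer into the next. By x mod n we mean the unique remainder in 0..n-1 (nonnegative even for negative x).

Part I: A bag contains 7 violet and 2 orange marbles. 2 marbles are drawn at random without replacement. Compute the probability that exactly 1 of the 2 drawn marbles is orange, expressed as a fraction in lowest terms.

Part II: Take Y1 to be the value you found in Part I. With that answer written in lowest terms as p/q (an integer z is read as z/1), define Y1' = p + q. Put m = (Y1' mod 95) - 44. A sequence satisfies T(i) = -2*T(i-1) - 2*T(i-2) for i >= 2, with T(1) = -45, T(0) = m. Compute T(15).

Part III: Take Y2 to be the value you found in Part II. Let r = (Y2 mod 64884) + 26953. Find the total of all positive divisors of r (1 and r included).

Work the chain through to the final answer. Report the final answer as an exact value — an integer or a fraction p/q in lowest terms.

Part I: total draws C(9,2) = 36; favorable C(2,1)*C(7,1) = 14; P = 7/18; answer 7/18
Part II: Y1 = 7/18; threaded value p + q = 25; m = -19; T(2) = -2*(-45) - 2*(-19) = 128; iterating: T(2)=128, T(3)=-166, T(4)=76, T(5)=180, T(6)=-512, T(7)=664, T(8)=-304, T(9)=-720, T(10)=2048, T(11)=-2656, T(12)=1216, T(13)=2880, T(14)=-8192, T(15)=10624; answer 10624
Part III: Y2 = 10624; r = 37577; 37577 = 53 * 709; sigma = (1 + 53) * (1 + 709) = 54 * 710 = 38340; answer 38340

38340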